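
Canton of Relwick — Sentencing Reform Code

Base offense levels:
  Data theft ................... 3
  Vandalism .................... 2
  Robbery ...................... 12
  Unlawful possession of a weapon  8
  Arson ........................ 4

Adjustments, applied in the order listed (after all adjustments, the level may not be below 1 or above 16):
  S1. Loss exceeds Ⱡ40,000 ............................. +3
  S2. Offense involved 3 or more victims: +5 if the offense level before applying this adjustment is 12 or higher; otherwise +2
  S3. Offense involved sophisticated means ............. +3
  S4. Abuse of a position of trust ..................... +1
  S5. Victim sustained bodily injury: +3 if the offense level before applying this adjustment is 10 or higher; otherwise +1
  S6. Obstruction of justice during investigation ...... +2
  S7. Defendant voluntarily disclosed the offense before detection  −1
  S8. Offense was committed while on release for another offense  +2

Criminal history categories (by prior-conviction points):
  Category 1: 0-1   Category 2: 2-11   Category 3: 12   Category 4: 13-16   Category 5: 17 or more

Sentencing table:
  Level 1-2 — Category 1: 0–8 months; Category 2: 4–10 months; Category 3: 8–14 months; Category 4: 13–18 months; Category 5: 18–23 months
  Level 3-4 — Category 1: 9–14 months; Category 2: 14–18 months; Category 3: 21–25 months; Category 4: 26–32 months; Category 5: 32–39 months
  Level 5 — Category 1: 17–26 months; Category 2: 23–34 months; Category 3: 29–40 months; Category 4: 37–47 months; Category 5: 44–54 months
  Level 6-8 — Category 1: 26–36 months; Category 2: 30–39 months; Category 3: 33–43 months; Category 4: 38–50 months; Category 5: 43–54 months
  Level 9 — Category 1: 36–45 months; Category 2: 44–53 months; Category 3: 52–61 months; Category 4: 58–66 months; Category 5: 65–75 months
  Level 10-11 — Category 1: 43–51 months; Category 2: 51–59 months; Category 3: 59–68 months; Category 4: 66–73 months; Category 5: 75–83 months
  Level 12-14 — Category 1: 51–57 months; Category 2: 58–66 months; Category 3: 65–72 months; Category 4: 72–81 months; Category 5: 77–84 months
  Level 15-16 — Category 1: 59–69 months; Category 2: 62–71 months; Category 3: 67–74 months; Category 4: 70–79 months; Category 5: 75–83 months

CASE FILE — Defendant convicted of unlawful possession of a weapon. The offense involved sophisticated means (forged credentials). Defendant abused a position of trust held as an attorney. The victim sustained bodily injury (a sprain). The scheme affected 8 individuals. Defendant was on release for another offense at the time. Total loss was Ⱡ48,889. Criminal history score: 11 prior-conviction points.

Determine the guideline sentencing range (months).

62-71 months

Base offense level for unlawful possession of a weapon: 8.
S1 applies: 8 + 3 = 11.
S2 applies (level before this adjustment is 11 < 12, so +2): 11 + 2 = 13.
S3 applies: 13 + 3 = 16.
S4 applies: 16 + 1 = 17.
S5 applies (level before this adjustment is 17 ≥ 10, so +3): 17 + 3 = 20.
S7 does not apply.
S8 applies: 20 + 2 = 22.
Level 22 exceeds the maximum of 16; capped at 16.
Final offense level: 16.
Criminal history: 11 prior points → Category 2 (2-11).
Level 16 falls in the 15-16 band.
Grid: Level 15-16 × Category 2 = 62-71 months.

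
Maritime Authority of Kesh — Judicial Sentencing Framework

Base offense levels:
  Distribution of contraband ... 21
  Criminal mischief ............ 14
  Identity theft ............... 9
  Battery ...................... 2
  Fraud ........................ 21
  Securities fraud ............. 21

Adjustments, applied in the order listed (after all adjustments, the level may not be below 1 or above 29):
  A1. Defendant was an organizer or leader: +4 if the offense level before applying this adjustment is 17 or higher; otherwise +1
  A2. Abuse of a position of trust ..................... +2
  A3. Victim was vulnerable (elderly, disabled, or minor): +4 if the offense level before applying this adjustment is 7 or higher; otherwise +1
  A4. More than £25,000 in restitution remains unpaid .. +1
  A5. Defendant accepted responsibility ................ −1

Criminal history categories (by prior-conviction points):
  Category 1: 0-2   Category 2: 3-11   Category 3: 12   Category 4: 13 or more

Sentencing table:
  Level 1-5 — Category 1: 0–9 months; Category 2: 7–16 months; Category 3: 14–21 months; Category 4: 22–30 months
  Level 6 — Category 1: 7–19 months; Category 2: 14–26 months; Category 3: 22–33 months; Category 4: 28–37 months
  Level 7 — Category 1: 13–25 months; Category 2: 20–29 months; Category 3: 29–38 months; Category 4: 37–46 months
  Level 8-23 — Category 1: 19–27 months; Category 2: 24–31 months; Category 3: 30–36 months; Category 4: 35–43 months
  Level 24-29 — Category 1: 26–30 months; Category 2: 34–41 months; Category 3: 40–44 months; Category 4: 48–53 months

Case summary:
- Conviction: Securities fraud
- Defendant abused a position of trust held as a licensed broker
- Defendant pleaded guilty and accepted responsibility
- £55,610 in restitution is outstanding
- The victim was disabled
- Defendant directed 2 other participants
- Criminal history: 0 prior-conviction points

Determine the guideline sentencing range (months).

26-30 months

Base offense level for securities fraud: 21.
A1 applies (level before this adjustment is 21 ≥ 17, so +4): 21 + 4 = 25.
A2 applies: 25 + 2 = 27.
A3 applies (level before this adjustment is 27 ≥ 7, so +4): 27 + 4 = 31.
A4 applies: 31 + 1 = 32.
A5 applies: 32 − 1 = 31.
Level 31 exceeds the maximum of 29; capped at 29.
Final offense level: 29.
Criminal history: 0 prior points → Category 1 (0-2).
Level 29 falls in the 24-29 band.
Grid: Level 24-29 × Category 1 = 26-30 months.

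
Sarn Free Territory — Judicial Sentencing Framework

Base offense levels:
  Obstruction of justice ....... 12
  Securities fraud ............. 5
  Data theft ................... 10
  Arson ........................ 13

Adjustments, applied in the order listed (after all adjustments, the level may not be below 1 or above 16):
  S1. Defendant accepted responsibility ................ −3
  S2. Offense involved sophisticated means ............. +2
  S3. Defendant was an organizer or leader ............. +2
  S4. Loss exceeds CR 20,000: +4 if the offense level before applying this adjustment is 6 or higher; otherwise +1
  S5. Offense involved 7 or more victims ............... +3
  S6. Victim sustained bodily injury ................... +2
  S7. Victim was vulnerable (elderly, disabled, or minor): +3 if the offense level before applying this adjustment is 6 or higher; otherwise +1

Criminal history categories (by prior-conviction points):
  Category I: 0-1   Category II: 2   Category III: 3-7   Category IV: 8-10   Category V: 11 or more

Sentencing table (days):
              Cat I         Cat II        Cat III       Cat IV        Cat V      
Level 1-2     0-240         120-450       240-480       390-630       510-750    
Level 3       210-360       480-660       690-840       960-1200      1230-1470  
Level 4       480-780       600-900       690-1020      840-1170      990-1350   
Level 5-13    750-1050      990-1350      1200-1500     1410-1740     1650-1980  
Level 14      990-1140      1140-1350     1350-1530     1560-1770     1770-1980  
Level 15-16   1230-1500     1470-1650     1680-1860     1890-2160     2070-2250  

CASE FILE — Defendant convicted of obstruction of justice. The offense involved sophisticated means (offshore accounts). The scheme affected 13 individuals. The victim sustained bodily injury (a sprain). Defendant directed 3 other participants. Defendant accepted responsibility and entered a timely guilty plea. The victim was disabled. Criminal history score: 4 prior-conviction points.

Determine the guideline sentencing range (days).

Base offense level for obstruction of justice: 12.
S1 applies: 12 − 3 = 9.
S2 applies: 9 + 2 = 11.
S3 applies: 11 + 2 = 13.
S5 applies: 13 + 3 = 16.
S6 applies: 16 + 2 = 18.
S7 applies (level before this adjustment is 18 ≥ 6, so +3): 18 + 3 = 21.
Level 21 exceeds the maximum of 16; capped at 16.
Final offense level: 16.
Criminal history: 4 prior points → Category III (3-7).
Level 16 falls in the 15-16 band.
Grid: Level 15-16 × Category III = 1680-1860 days.

1680-1860 days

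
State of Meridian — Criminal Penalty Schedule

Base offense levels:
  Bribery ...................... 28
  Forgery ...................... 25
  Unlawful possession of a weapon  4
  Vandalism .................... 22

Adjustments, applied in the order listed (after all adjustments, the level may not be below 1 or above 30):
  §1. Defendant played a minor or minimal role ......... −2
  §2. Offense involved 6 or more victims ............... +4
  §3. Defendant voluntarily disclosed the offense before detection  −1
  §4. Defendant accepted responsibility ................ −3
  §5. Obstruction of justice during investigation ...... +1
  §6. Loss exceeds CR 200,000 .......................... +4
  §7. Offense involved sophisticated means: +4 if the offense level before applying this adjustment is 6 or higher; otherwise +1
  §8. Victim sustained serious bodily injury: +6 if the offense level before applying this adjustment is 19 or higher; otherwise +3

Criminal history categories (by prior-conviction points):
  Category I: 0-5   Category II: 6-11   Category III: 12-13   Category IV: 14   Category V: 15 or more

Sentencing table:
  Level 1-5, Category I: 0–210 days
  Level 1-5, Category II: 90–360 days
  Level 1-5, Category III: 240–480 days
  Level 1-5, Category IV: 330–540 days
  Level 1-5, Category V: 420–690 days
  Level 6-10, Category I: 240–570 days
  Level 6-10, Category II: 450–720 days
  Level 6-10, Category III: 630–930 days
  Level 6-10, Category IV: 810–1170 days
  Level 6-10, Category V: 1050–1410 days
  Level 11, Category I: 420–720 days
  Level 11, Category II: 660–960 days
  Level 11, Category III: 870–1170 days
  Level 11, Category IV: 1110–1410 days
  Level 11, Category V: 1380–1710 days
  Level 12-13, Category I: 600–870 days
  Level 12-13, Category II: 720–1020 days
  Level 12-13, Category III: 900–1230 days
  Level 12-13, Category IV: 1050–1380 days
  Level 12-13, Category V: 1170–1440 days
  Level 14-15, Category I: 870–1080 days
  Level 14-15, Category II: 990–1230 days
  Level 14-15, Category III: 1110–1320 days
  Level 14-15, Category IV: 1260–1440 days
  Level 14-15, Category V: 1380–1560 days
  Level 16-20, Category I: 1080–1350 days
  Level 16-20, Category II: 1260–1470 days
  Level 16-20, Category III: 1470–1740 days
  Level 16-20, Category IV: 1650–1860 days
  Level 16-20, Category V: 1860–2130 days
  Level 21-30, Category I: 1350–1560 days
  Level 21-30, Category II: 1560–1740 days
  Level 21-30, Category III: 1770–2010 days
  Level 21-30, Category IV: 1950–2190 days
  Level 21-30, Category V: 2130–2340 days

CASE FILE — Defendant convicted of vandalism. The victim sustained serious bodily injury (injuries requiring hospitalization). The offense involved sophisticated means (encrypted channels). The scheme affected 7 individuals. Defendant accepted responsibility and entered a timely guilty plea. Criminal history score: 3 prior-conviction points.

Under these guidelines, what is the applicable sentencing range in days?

1350-1560 days

Base offense level for vandalism: 22.
§2 applies: 22 + 4 = 26.
§3 does not apply.
§4 applies: 26 − 3 = 23.
§5 does not apply.
§7 applies (level before this adjustment is 23 ≥ 6, so +4): 23 + 4 = 27.
§8 applies (level before this adjustment is 27 ≥ 19, so +6): 27 + 6 = 33.
Level 33 exceeds the maximum of 30; capped at 30.
Final offense level: 30.
Criminal history: 3 prior points → Category I (0-5).
Level 30 falls in the 21-30 band.
Grid: Level 21-30 × Category I = 1350-1560 days.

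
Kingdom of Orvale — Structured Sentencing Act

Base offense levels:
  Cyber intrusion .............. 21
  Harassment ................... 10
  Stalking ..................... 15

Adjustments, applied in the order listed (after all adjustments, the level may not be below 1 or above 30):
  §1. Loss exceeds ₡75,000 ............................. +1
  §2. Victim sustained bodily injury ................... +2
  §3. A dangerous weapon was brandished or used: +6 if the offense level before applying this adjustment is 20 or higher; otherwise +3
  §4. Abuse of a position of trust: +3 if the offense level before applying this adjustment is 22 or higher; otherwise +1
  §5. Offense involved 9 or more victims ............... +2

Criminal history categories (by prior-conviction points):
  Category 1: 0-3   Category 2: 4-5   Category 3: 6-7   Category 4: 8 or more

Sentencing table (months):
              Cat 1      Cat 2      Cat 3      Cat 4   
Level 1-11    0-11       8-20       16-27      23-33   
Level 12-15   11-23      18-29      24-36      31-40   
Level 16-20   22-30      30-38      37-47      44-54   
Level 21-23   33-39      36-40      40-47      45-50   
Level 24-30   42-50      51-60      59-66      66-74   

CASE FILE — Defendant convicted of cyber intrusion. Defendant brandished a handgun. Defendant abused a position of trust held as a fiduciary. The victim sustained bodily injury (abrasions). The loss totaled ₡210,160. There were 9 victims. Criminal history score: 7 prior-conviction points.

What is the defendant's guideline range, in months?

Base offense level for cyber intrusion: 21.
§1 applies: 21 + 1 = 22.
§2 applies: 22 + 2 = 24.
§3 applies (level before this adjustment is 24 ≥ 20, so +6): 24 + 6 = 30.
§4 applies (level before this adjustment is 30 ≥ 22, so +3): 30 + 3 = 33.
§5 applies: 33 + 2 = 35.
Level 35 exceeds the maximum of 30; capped at 30.
Final offense level: 30.
Criminal history: 7 prior points → Category 3 (6-7).
Level 30 falls in the 24-30 band.
Grid: Level 24-30 × Category 3 = 59-66 months.

59-66 months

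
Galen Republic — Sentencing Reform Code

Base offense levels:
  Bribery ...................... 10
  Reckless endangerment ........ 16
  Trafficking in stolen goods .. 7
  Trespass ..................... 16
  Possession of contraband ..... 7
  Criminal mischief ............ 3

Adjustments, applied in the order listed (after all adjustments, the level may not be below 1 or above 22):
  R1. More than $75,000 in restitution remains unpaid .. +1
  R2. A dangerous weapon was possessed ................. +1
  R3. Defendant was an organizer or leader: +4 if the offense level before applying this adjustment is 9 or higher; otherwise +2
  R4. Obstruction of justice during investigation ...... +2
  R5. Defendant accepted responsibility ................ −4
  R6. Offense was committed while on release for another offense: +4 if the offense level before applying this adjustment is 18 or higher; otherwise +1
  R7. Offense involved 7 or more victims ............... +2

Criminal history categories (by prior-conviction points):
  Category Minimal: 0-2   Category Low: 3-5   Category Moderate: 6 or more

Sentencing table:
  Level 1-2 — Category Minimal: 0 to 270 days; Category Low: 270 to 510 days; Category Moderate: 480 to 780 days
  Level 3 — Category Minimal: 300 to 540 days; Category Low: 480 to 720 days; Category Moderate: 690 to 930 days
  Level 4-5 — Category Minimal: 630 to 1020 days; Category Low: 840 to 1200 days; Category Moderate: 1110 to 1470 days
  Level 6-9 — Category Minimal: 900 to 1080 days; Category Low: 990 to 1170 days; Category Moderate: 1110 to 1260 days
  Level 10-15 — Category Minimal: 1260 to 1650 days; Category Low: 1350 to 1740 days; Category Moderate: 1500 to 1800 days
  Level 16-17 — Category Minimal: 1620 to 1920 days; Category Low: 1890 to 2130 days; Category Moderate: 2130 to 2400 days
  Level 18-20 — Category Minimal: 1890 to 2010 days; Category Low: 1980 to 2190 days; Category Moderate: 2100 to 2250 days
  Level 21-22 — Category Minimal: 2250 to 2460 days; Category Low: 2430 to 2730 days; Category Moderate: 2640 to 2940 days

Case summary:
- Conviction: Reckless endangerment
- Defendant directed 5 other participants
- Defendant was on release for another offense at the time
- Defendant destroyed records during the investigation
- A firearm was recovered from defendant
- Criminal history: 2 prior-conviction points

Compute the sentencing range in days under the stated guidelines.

Base offense level for reckless endangerment: 16.
R2 applies: 16 + 1 = 17.
R3 applies (level before this adjustment is 17 ≥ 9, so +4): 17 + 4 = 21.
R4 applies: 21 + 2 = 23.
R5 does not apply.
R6 applies (level before this adjustment is 23 ≥ 18, so +4): 23 + 4 = 27.
Level 27 exceeds the maximum of 22; capped at 22.
Final offense level: 22.
Criminal history: 2 prior points → Category Minimal (0-2).
Level 22 falls in the 21-22 band.
Grid: Level 21-22 × Category Minimal = 2250-2460 days.

2250-2460 days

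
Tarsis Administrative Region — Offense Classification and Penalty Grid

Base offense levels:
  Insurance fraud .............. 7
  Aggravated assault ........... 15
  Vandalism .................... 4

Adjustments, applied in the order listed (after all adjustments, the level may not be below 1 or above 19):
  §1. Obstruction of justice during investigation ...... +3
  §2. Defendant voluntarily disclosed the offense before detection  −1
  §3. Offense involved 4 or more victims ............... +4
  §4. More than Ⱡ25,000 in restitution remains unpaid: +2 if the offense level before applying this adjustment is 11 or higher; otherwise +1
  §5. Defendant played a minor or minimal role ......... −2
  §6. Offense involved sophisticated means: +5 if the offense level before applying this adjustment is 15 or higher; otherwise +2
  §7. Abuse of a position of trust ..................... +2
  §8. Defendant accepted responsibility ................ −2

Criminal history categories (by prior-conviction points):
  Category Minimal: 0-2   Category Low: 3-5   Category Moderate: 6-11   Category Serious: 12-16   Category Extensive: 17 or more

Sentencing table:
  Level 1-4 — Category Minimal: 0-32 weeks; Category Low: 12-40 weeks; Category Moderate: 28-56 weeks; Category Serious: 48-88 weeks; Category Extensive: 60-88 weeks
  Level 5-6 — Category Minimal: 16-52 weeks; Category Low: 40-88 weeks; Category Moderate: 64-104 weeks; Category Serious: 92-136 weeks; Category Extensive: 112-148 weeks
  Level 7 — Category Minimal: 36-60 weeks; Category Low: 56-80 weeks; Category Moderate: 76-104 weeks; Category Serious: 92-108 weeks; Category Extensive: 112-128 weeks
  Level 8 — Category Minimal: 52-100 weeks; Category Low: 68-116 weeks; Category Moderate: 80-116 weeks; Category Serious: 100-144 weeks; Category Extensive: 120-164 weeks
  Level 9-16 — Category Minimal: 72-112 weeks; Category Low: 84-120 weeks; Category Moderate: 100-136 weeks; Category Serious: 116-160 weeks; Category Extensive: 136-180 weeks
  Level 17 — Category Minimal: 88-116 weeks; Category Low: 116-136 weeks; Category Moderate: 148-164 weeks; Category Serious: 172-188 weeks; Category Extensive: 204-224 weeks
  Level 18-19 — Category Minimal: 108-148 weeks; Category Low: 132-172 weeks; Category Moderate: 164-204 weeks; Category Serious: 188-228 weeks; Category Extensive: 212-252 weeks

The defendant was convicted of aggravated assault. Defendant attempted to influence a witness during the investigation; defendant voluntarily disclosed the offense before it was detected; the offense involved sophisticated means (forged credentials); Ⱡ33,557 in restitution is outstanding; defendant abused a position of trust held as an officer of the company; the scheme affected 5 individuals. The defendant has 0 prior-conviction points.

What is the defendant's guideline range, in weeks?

Base offense level for aggravated assault: 15.
§1 applies: 15 + 3 = 18.
§2 applies: 18 − 1 = 17.
§3 applies: 17 + 4 = 21.
§4 applies (level before this adjustment is 21 ≥ 11, so +2): 21 + 2 = 23.
§6 applies (level before this adjustment is 23 ≥ 15, so +5): 23 + 5 = 28.
§7 applies: 28 + 2 = 30.
§8 does not apply.
Level 30 exceeds the maximum of 19; capped at 19.
Final offense level: 19.
Criminal history: 0 prior points → Category Minimal (0-2).
Level 19 falls in the 18-19 band.
Grid: Level 18-19 × Category Minimal = 108-148 weeks.

108-148 weeks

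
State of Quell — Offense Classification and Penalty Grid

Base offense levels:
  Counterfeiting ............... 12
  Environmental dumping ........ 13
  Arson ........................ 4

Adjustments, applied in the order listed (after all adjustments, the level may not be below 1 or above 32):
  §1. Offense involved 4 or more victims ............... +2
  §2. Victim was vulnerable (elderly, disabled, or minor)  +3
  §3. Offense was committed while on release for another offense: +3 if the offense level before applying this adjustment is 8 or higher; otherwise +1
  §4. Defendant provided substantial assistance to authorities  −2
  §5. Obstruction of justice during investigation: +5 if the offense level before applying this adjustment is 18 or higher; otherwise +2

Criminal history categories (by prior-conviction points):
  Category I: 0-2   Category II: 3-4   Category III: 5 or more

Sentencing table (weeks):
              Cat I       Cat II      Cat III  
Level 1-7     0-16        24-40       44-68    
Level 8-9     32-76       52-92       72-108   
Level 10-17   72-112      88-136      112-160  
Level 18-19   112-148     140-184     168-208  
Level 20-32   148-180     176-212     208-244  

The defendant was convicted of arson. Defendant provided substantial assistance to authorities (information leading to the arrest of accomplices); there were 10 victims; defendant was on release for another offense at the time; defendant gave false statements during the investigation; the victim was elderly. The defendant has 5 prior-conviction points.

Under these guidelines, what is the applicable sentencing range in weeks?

Base offense level for arson: 4.
§1 applies: 4 + 2 = 6.
§2 applies: 6 + 3 = 9.
§3 applies (level before this adjustment is 9 ≥ 8, so +3): 9 + 3 = 12.
§4 applies: 12 − 2 = 10.
§5 applies (level before this adjustment is 10 < 18, so +2): 10 + 2 = 12.
Final offense level: 12.
Criminal history: 5 prior points → Category III (5+).
Level 12 falls in the 10-17 band.
Grid: Level 10-17 × Category III = 112-160 weeks.

112-160 weeks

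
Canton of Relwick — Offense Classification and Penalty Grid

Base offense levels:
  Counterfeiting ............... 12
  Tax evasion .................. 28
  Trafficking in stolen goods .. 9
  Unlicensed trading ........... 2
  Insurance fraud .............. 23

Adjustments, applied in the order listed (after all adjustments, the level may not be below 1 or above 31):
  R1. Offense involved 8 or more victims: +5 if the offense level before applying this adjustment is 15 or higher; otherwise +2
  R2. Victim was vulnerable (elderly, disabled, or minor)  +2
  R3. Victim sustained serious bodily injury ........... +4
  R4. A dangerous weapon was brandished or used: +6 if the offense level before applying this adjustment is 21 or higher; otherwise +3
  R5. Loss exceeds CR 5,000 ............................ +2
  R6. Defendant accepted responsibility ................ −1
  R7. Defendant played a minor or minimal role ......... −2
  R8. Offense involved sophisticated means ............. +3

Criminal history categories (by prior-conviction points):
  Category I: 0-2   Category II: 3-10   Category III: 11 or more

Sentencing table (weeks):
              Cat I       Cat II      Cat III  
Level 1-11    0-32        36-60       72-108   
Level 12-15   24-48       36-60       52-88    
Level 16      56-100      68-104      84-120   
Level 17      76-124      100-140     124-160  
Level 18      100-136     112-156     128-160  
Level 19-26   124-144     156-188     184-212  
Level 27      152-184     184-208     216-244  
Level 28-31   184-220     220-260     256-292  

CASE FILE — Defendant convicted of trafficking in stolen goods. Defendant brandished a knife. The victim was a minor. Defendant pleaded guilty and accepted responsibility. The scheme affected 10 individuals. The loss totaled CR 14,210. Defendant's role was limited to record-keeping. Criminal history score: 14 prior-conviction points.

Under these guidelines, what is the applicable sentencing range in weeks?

Base offense level for trafficking in stolen goods: 9.
R1 applies (level before this adjustment is 9 < 15, so +2): 9 + 2 = 11.
R2 applies: 11 + 2 = 13.
R4 applies (level before this adjustment is 13 < 21, so +3): 13 + 3 = 16.
R5 applies: 16 + 2 = 18.
R6 applies: 18 − 1 = 17.
R7 applies: 17 − 2 = 15.
R8 does not apply.
Final offense level: 15.
Criminal history: 14 prior points → Category III (11+).
Level 15 falls in the 12-15 band.
Grid: Level 12-15 × Category III = 52-88 weeks.

52-88 weeks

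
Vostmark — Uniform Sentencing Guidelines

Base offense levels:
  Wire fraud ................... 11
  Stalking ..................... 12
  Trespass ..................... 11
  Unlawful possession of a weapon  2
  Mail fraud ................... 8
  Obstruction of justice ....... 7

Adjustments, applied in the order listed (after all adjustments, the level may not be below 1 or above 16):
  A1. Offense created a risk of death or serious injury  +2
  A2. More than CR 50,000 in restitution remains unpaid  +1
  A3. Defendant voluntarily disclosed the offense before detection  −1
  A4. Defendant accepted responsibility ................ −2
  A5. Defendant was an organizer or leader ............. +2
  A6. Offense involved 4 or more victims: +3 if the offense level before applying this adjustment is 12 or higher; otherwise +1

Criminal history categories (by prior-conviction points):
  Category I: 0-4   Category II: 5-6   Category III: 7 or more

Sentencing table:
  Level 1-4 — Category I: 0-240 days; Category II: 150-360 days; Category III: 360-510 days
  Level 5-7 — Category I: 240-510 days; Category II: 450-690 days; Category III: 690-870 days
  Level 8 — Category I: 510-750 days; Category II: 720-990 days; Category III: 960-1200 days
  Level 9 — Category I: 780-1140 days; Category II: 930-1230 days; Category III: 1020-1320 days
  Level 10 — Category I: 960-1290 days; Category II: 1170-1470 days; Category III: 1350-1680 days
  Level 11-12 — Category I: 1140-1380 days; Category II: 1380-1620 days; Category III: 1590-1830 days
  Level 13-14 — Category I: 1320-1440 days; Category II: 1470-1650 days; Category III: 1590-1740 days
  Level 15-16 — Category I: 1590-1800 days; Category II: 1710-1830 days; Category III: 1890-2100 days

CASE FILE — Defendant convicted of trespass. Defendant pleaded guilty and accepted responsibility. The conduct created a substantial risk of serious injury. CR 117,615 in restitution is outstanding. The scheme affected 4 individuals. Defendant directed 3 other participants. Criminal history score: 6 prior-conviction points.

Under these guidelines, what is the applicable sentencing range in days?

1710-1830 days

Base offense level for trespass: 11.
A1 applies: 11 + 2 = 13.
A2 applies: 13 + 1 = 14.
A4 applies: 14 − 2 = 12.
A5 applies: 12 + 2 = 14.
A6 applies (level before this adjustment is 14 ≥ 12, so +3): 14 + 3 = 17.
Level 17 exceeds the maximum of 16; capped at 16.
Final offense level: 16.
Criminal history: 6 prior points → Category II (5-6).
Level 16 falls in the 15-16 band.
Grid: Level 15-16 × Category II = 1710-1830 days.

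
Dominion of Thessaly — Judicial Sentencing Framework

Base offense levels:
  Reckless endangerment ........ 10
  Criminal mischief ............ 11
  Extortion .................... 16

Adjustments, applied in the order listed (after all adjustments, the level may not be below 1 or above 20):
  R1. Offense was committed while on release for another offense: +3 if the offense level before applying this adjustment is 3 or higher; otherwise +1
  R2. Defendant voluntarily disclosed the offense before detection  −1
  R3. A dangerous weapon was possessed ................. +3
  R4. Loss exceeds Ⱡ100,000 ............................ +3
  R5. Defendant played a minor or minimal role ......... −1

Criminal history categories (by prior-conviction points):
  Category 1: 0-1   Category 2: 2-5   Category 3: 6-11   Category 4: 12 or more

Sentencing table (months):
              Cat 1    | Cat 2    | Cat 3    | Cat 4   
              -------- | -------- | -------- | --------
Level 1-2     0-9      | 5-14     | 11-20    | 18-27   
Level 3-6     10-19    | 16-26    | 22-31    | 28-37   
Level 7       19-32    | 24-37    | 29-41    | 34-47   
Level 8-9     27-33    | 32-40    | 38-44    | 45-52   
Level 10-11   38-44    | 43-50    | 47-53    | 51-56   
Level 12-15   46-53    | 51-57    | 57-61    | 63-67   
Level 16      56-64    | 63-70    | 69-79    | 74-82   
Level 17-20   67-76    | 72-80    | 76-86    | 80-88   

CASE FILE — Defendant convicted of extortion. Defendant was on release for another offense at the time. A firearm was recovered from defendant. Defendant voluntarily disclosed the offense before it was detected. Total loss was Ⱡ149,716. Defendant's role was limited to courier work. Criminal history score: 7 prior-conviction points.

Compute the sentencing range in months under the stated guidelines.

Base offense level for extortion: 16.
R1 applies (level before this adjustment is 16 ≥ 3, so +3): 16 + 3 = 19.
R2 applies: 19 − 1 = 18.
R3 applies: 18 + 3 = 21.
R4 applies: 21 + 3 = 24.
R5 applies: 24 − 1 = 23.
Level 23 exceeds the maximum of 20; capped at 20.
Final offense level: 20.
Criminal history: 7 prior points → Category 3 (6-11).
Level 20 falls in the 17-20 band.
Grid: Level 17-20 × Category 3 = 76-86 months.

76-86 months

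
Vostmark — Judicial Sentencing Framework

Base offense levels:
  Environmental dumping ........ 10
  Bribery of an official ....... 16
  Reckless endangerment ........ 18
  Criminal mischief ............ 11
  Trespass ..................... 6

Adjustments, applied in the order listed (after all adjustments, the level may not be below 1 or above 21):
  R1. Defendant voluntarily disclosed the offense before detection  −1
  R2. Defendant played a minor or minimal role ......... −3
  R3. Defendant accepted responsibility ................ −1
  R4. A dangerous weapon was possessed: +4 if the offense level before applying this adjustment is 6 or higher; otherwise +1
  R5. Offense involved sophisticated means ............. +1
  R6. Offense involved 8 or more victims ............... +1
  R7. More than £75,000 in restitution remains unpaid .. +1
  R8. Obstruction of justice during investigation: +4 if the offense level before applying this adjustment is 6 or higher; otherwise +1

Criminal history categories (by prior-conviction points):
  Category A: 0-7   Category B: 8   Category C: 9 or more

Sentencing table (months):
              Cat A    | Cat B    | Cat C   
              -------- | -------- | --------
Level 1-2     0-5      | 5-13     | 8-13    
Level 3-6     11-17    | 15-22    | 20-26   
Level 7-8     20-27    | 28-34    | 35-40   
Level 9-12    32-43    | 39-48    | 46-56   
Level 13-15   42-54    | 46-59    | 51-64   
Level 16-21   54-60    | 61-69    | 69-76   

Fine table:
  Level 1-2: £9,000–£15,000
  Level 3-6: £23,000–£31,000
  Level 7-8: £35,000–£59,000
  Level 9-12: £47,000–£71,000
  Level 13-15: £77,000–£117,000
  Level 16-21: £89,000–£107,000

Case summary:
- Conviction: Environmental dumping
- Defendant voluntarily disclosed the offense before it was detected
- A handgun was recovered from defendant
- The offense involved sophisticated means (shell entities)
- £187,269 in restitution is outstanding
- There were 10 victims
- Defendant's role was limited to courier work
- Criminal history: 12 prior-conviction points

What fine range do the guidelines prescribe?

Base offense level for environmental dumping: 10.
R1 applies: 10 − 1 = 9.
R2 applies: 9 − 3 = 6.
R4 applies (level before this adjustment is 6 ≥ 6, so +4): 6 + 4 = 10.
R5 applies: 10 + 1 = 11.
R6 applies: 11 + 1 = 12.
R7 applies: 12 + 1 = 13.
R8 does not apply.
Final offense level: 13.
Level 13 falls in the 13-15 band.
Fine table: Level 13-15 → £77,000–£117,000.

£77,000–£117,000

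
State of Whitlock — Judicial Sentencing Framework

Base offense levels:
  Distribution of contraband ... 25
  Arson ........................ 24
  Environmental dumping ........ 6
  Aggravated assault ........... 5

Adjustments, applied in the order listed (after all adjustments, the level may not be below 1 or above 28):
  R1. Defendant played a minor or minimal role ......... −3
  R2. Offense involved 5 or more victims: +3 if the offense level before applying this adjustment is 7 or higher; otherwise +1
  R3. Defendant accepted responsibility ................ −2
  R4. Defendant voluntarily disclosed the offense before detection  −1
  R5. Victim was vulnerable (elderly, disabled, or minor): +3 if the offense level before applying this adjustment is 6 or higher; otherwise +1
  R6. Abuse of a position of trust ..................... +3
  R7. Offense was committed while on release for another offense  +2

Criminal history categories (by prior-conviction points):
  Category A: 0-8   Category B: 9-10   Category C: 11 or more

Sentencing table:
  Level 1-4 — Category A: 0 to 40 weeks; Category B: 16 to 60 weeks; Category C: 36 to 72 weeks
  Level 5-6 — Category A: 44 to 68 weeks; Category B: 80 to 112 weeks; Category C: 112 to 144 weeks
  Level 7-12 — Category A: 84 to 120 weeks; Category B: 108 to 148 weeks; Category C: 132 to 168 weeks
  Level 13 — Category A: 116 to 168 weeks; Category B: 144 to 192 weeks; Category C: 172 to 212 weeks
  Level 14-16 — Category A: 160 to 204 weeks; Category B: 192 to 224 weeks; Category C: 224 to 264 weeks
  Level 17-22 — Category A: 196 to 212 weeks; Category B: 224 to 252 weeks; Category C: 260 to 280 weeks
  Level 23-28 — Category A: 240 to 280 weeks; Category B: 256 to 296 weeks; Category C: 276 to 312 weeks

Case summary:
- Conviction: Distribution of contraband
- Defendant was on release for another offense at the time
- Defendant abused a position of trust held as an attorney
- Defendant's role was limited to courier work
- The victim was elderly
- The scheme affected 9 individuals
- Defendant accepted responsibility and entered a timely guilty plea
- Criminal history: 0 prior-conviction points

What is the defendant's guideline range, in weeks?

Base offense level for distribution of contraband: 25.
R1 applies: 25 − 3 = 22.
R2 applies (level before this adjustment is 22 ≥ 7, so +3): 22 + 3 = 25.
R3 applies: 25 − 2 = 23.
R4 does not apply.
R5 applies (level before this adjustment is 23 ≥ 6, so +3): 23 + 3 = 26.
R6 applies: 26 + 3 = 29.
R7 applies: 29 + 2 = 31.
Level 31 exceeds the maximum of 28; capped at 28.
Final offense level: 28.
Criminal history: 0 prior points → Category A (0-8).
Level 28 falls in the 23-28 band.
Grid: Level 23-28 × Category A = 240-280 weeks.

240-280 weeks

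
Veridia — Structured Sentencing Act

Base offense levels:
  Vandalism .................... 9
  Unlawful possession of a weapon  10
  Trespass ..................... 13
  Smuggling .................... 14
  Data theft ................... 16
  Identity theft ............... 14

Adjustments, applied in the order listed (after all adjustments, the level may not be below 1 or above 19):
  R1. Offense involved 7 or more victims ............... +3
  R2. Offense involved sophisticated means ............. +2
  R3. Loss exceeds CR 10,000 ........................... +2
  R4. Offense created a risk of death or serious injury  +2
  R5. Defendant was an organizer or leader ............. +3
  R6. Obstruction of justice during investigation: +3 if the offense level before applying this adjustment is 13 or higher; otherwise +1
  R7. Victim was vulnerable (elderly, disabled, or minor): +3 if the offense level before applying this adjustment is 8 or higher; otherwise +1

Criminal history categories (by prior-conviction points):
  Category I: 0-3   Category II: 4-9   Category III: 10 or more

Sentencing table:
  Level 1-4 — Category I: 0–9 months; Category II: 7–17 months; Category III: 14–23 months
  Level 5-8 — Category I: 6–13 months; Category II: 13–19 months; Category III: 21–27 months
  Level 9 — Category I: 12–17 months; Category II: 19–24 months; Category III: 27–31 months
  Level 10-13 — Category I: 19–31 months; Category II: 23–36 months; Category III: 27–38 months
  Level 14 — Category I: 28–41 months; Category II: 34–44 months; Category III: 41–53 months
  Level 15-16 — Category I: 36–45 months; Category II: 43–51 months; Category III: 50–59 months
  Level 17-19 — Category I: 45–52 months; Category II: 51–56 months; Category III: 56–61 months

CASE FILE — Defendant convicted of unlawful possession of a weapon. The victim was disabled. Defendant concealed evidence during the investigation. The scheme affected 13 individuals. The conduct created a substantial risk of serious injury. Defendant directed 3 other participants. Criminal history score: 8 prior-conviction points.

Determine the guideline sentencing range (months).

Base offense level for unlawful possession of a weapon: 10.
R1 applies: 10 + 3 = 13.
R4 applies: 13 + 2 = 15.
R5 applies: 15 + 3 = 18.
R6 applies (level before this adjustment is 18 ≥ 13, so +3): 18 + 3 = 21.
R7 applies (level before this adjustment is 21 ≥ 8, so +3): 21 + 3 = 24.
Level 24 exceeds the maximum of 19; capped at 19.
Final offense level: 19.
Criminal history: 8 prior points → Category II (4-9).
Level 19 falls in the 17-19 band.
Grid: Level 17-19 × Category II = 51-56 months.

51-56 months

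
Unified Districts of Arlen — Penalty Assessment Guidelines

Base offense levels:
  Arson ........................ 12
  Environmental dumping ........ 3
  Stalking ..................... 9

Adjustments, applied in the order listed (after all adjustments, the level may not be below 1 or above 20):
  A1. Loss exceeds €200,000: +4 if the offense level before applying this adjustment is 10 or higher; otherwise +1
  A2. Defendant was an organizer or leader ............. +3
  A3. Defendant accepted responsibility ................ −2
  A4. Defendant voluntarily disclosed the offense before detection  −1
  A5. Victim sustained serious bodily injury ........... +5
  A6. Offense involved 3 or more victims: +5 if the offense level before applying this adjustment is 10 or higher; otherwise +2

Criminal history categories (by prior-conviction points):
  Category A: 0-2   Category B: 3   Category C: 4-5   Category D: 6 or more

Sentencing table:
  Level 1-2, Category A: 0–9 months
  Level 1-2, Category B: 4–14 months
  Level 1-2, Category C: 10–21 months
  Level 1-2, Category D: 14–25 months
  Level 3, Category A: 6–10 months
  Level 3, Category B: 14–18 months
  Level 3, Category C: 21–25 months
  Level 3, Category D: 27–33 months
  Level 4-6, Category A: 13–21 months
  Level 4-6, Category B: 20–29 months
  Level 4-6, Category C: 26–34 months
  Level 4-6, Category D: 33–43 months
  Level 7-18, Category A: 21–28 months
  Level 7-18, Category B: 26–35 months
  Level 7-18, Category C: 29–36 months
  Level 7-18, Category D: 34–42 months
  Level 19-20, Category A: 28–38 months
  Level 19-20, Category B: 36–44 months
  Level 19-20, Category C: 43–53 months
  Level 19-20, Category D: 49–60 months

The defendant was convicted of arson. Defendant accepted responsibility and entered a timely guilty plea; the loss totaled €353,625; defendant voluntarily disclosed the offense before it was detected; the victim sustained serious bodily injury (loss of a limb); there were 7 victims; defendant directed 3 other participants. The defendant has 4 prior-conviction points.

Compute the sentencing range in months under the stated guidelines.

43-53 months

Base offense level for arson: 12.
A1 applies (level before this adjustment is 12 ≥ 10, so +4): 12 + 4 = 16.
A2 applies: 16 + 3 = 19.
A3 applies: 19 − 2 = 17.
A4 applies: 17 − 1 = 16.
A5 applies: 16 + 5 = 21.
A6 applies (level before this adjustment is 21 ≥ 10, so +5): 21 + 5 = 26.
Level 26 exceeds the maximum of 20; capped at 20.
Final offense level: 20.
Criminal history: 4 prior points → Category C (4-5).
Level 20 falls in the 19-20 band.
Grid: Level 19-20 × Category C = 43-53 months.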